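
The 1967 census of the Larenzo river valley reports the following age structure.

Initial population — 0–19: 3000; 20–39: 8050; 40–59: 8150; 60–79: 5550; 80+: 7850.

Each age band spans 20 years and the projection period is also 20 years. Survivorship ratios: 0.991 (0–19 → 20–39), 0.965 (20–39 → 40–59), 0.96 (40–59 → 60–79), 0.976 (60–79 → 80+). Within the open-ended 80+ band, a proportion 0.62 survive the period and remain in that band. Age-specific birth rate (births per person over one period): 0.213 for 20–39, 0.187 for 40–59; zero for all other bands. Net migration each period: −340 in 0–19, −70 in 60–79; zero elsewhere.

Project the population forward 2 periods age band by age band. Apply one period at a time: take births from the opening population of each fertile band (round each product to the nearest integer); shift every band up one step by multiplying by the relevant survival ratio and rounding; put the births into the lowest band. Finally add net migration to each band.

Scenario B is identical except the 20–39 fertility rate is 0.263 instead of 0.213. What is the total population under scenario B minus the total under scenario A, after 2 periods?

547

(Bands numbered youngest = 1 to oldest = 5.)
— Period 1 —
Births: 8050 × 0.213 = 1715  |  8150 × 0.187 = 1524 → 3239
Band 2: 3000 × 0.991 = 2973
Band 3: 8050 × 0.965 = 7768
Band 4: 8150 × 0.96 = 7824
Band 5: 5550 × 0.976 + 7850 × 0.62 = 5417 + 4867 = 10284
Net migration: Band 1 − 340 → 2899; Band 4 − 70 → 7754
Population now: 0–19=2899, 20–39=2973, 40–59=7768, 60–79=7754, 80+=10284
— Period 2 —
Births: 2973 × 0.213 = 633  |  7768 × 0.187 = 1453 → 2086
Band 2: 2899 × 0.991 = 2873
Band 3: 2973 × 0.965 = 2869
Band 4: 7768 × 0.96 = 7457
Band 5: 7754 × 0.976 + 10284 × 0.62 = 7568 + 6376 = 13944
Net migration: Band 1 − 340 → 1746; Band 4 − 70 → 7387
Population now: 0–19=1746, 20–39=2873, 40–59=2869, 60–79=7387, 80+=13944
Scenario A total after 2 periods: 28819
Scenario B projection —
— Period 1 —
Births: 8050 × 0.263 = 2117  |  8150 × 0.187 = 1524 → 3641
Band 2: 3000 × 0.991 = 2973
Band 3: 8050 × 0.965 = 7768
Band 4: 8150 × 0.96 = 7824
Band 5: 5550 × 0.976 + 7850 × 0.62 = 5417 + 4867 = 10284
Net migration: Band 1 − 340 → 3301; Band 4 − 70 → 7754
Population now: 0–19=3301, 20–39=2973, 40–59=7768, 60–79=7754, 80+=10284
— Period 2 —
Births: 2973 × 0.263 = 782  |  7768 × 0.187 = 1453 → 2235
Band 2: 3301 × 0.991 = 3271
Band 3: 2973 × 0.965 = 2869
Band 4: 7768 × 0.96 = 7457
Band 5: 7754 × 0.976 + 10284 × 0.62 = 7568 + 6376 = 13944
Net migration: Band 1 − 340 → 1895; Band 4 − 70 → 7387
Population now: 0–19=1895, 20–39=3271, 40–59=2869, 60–79=7387, 80+=13944
Scenario B total after 2 periods: 29366
Difference B − A = 29366 − 28819 = 547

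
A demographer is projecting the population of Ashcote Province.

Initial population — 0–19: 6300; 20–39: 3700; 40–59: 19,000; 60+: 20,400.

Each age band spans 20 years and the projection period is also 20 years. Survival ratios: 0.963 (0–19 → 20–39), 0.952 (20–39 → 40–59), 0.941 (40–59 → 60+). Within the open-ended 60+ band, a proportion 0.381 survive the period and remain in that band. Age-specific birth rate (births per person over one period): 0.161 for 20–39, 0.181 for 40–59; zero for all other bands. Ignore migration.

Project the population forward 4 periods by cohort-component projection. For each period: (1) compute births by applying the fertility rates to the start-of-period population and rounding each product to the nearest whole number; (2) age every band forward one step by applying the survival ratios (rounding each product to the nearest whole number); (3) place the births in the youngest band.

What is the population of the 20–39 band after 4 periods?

(Groups numbered youngest = 1 to oldest = 4.)
— Period 1 —
Births: 3700 * 0.161 = 596 ; 19000 * 0.181 = 3439 — total 4035
Group 2: 6300 * 0.963 = 6067
Group 3: 3700 * 0.952 = 3522
Group 4: 19000 * 0.941 + 20400 * 0.381 = 17879 + 7772 = 25651
→ [4035, 6067, 3522, 25651]
— Period 2 —
Births: 6067 * 0.161 = 977 ; 3522 * 0.181 = 637 — total 1614
Group 2: 4035 * 0.963 = 3886
Group 3: 6067 * 0.952 = 5776
Group 4: 3522 * 0.941 + 25651 * 0.381 = 3314 + 9773 = 13087
→ [1614, 3886, 5776, 13087]
— Period 3 —
Births: 3886 * 0.161 = 626 ; 5776 * 0.181 = 1045 — total 1671
Group 2: 1614 * 0.963 = 1554
Group 3: 3886 * 0.952 = 3699
Group 4: 5776 * 0.941 + 13087 * 0.381 = 5435 + 4986 = 10421
→ [1671, 1554, 3699, 10421]
— Period 4 —
Births: 1554 * 0.161 = 250 ; 3699 * 0.181 = 670 — total 920
Group 2: 1671 * 0.963 = 1609
Group 3: 1554 * 0.952 = 1479
Group 4: 3699 * 0.941 + 10421 * 0.381 = 3481 + 3970 = 7451
→ [920, 1609, 1479, 7451]

1609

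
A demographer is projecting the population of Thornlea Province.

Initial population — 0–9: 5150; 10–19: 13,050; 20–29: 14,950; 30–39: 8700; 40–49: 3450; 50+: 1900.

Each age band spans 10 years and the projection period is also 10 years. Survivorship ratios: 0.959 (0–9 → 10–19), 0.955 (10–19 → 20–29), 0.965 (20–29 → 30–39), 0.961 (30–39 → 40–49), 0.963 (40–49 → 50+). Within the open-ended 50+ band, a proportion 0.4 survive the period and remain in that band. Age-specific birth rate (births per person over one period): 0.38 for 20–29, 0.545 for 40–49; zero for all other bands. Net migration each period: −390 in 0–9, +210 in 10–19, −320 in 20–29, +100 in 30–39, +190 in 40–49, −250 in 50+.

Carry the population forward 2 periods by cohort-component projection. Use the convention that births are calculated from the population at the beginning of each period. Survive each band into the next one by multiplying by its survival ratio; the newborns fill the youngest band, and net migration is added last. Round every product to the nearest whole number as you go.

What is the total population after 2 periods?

Period 1:
Births: 14950 × 0.38 = 5681 ; 3450 × 0.545 = 1880 → 7561
10–19: 5150 × 0.959 = 4939
20–29: 13050 × 0.955 = 12463
30–39: 14950 × 0.965 = 14427
40–49: 8700 × 0.961 = 8361
50+: 3450 × 0.963 + 1900 × 0.4 = 3322 + 760 = 4082
Net migration: 0–9 − 390 → 7171; 10–19 + 210 → 5149; 20–29 − 320 → 12143; 30–39 + 100 → 14527; 40–49 + 190 → 8551; 50+ − 250 → 3832
Giving 7171 / 5149 / 12143 / 14527 / 8551 / 3832.
Period 2:
Births: 12143 × 0.38 = 4614 ; 8551 × 0.545 = 4660 → 9274
10–19: 7171 × 0.959 = 6877
20–29: 5149 × 0.955 = 4917
30–39: 12143 × 0.965 = 11718
40–49: 14527 × 0.961 = 13960
50+: 8551 × 0.963 + 3832 × 0.4 = 8235 + 1533 = 9768
Net migration: 0–9 − 390 → 8884; 10–19 + 210 → 7087; 20–29 − 320 → 4597; 30–39 + 100 → 11818; 40–49 + 190 → 14150; 50+ − 250 → 9518
Giving 8884 / 7087 / 4597 / 11818 / 14150 / 9518.
Total after period 2: 8884 + 7087 + 4597 + 11818 + 14150 + 9518 = 56054

56054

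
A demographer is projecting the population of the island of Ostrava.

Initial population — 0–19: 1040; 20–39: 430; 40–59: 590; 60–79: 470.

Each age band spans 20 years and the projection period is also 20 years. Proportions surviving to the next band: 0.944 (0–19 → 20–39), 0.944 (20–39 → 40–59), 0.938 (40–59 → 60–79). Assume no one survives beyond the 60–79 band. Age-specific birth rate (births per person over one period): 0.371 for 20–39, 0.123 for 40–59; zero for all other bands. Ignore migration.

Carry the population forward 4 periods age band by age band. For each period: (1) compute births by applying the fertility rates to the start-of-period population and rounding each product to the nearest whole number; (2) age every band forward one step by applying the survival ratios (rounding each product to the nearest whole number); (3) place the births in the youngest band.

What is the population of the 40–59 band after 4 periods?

Call the groups 1 to 4, youngest first.
After projecting period 1:
Births: 430 * 0.371 = 160, 590 * 0.123 = 73 ⇒ total 233
Group 2: 1040 * 0.944 = 982
Group 3: 430 * 0.944 = 406
Group 4: 590 * 0.938 = 553
Giving 233 / 982 / 406 / 553.
After projecting period 2:
Births: 982 * 0.371 = 364, 406 * 0.123 = 50 ⇒ total 414
Group 2: 233 * 0.944 = 220
Group 3: 982 * 0.944 = 927
Group 4: 406 * 0.938 = 381
Giving 414 / 220 / 927 / 381.
After projecting period 3:
Births: 220 * 0.371 = 82, 927 * 0.123 = 114 ⇒ total 196
Group 2: 414 * 0.944 = 391
Group 3: 220 * 0.944 = 208
Group 4: 927 * 0.938 = 870
Giving 196 / 391 / 208 / 870.
After projecting period 4:
Births: 391 * 0.371 = 145, 208 * 0.123 = 26 ⇒ total 171
Group 2: 196 * 0.944 = 185
Group 3: 391 * 0.944 = 369
Group 4: 208 * 0.938 = 195
Giving 171 / 185 / 369 / 195.

369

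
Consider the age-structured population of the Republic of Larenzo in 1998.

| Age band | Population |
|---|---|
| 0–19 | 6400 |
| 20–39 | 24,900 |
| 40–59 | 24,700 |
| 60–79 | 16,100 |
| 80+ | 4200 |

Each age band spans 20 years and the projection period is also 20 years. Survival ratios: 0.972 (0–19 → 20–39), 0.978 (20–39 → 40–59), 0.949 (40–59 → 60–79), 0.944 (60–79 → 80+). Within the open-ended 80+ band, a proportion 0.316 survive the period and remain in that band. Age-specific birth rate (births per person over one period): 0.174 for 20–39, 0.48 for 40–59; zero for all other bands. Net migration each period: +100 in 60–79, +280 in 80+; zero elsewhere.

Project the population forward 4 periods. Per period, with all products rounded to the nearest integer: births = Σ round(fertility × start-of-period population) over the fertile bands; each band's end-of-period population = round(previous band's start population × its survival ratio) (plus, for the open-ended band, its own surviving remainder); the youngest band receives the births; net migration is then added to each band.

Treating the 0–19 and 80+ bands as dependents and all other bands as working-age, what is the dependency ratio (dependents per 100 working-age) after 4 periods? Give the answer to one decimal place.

77.8

[period 1]
Births: 24900 × 0.174 = 4333 ; 24700 × 0.48 = 11856 — total 16189
20–39: 6400 × 0.972 = 6221
40–59: 24900 × 0.978 = 24352
60–79: 24700 × 0.949 = 23440
80+: 16100 × 0.944 + 4200 × 0.316 = 15198 + 1327 = 16525
Net migration: 60–79 + 100 → 23540; 80+ + 280 → 16805
End of period: [16189, 6221, 24352, 23540, 16805]
[period 2]
Births: 6221 × 0.174 = 1082 ; 24352 × 0.48 = 11689 — total 12771
20–39: 16189 × 0.972 = 15736
40–59: 6221 × 0.978 = 6084
60–79: 24352 × 0.949 = 23110
80+: 23540 × 0.944 + 16805 × 0.316 = 22222 + 5310 = 27532
Net migration: 60–79 + 100 → 23210; 80+ + 280 → 27812
End of period: [12771, 15736, 6084, 23210, 27812]
[period 3]
Births: 15736 × 0.174 = 2738 ; 6084 × 0.48 = 2920 — total 5658
20–39: 12771 × 0.972 = 12413
40–59: 15736 × 0.978 = 15390
60–79: 6084 × 0.949 = 5774
80+: 23210 × 0.944 + 27812 × 0.316 = 21910 + 8789 = 30699
Net migration: 60–79 + 100 → 5874; 80+ + 280 → 30979
End of period: [5658, 12413, 15390, 5874, 30979]
[period 4]
Births: 12413 × 0.174 = 2160 ; 15390 × 0.48 = 7387 — total 9547
20–39: 5658 × 0.972 = 5500
40–59: 12413 × 0.978 = 12140
60–79: 15390 × 0.949 = 14605
80+: 5874 × 0.944 + 30979 × 0.316 = 5545 + 9789 = 15334
Net migration: 60–79 + 100 → 14705; 80+ + 280 → 15614
End of period: [9547, 5500, 12140, 14705, 15614]
Dependents (band 0–19 + band 80+) = 9547 + 15614 = 25161; working-age = 32345; ratio = 25161/32345 × 100 = 77.8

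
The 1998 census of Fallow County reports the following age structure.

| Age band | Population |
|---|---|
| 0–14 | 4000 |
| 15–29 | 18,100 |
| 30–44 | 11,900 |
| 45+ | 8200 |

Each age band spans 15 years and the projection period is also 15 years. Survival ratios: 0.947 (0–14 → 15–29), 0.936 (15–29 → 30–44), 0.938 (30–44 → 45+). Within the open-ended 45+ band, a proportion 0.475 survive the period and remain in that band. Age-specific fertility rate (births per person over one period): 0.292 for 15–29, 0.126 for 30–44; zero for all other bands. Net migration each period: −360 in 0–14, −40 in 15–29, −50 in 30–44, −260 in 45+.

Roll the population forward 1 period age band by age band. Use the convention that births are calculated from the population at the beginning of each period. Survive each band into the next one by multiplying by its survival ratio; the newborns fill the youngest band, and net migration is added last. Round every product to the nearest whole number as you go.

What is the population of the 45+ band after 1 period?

Period 1:
Births: 18100 × 0.292 = 5285  |  11900 × 0.126 = 1499 → 6784
15–29: 4000 × 0.947 = 3788
30–44: 18100 × 0.936 = 16942
45+: 11900 × 0.938 + 8200 × 0.475 = 11162 + 3895 = 15057
Net migration: 0–14 − 360 → 6424; 15–29 − 40 → 3748; 30–44 − 50 → 16892; 45+ − 260 → 14797
Population now: 0–14=6424, 15–29=3748, 30–44=16892, 45+=14797

14797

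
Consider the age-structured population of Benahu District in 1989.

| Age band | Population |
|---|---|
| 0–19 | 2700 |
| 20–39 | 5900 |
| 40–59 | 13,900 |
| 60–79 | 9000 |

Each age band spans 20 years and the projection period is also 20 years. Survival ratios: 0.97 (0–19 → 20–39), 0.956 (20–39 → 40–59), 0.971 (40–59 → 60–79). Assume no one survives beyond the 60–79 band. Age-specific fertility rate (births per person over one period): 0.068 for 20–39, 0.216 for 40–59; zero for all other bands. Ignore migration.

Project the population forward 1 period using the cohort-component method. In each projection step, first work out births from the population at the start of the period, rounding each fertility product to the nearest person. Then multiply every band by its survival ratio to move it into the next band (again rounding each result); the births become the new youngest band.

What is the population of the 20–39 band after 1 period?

2619

After projecting period 1:
Births: 5900 × 0.068 = 401 ; 13900 × 0.216 = 3002 — total 3403
20–39: 2700 × 0.97 = 2619
40–59: 5900 × 0.956 = 5640
60–79: 13900 × 0.971 = 13497
Population now: 0–19=3403, 20–39=2619, 40–59=5640, 60–79=13497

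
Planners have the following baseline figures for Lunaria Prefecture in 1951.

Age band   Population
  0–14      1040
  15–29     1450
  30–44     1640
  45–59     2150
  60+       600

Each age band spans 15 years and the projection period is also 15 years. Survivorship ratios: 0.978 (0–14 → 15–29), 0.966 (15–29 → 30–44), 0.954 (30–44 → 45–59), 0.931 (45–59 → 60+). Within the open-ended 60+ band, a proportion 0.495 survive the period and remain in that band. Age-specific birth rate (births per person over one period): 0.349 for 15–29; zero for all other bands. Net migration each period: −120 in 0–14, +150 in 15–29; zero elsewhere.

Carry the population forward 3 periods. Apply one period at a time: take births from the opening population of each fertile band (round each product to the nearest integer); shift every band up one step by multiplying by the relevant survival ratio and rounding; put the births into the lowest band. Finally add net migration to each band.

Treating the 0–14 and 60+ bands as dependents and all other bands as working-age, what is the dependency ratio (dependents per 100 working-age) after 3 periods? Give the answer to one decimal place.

128.7

After projecting period 1:
Births: 1450 × 0.349 = 506
15–29: 1040 × 0.978 = 1017
30–44: 1450 × 0.966 = 1401
45–59: 1640 × 0.954 = 1565
60+: 2150 × 0.931 + 600 × 0.495 = 2002 + 297 = 2299
Net migration: 0–14 − 120 → 386; 15–29 + 150 → 1167
Population now: 0–14=386, 15–29=1167, 30–44=1401, 45–59=1565, 60+=2299
After projecting period 2:
Births: 1167 × 0.349 = 407
15–29: 386 × 0.978 = 378
30–44: 1167 × 0.966 = 1127
45–59: 1401 × 0.954 = 1337
60+: 1565 × 0.931 + 2299 × 0.495 = 1457 + 1138 = 2595
Net migration: 0–14 − 120 → 287; 15–29 + 150 → 528
Population now: 0–14=287, 15–29=528, 30–44=1127, 45–59=1337, 60+=2595
After projecting period 3:
Births: 528 × 0.349 = 184
15–29: 287 × 0.978 = 281
30–44: 528 × 0.966 = 510
45–59: 1127 × 0.954 = 1075
60+: 1337 × 0.931 + 2595 × 0.495 = 1245 + 1285 = 2530
Net migration: 0–14 − 120 → 64; 15–29 + 150 → 431
Population now: 0–14=64, 15–29=431, 30–44=510, 45–59=1075, 60+=2530
Dependents (band 0–14 + band 60+) = 64 + 2530 = 2594; working-age = 2016; ratio = 2594/2016 × 100 = 128.7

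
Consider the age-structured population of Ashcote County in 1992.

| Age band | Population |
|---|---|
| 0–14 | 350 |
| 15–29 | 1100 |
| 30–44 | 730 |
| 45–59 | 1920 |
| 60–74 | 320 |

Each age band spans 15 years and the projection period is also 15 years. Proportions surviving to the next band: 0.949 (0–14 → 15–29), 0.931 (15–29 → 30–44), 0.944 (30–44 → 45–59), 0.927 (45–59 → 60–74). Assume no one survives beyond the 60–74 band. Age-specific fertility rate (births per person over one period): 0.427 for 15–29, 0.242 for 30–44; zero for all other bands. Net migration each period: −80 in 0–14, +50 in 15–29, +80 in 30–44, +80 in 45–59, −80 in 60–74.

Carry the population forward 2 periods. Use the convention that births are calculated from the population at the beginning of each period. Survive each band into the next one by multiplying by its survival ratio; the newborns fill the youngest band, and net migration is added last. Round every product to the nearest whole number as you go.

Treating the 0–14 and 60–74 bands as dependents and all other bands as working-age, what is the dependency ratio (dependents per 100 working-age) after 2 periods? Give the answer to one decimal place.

45.8

— Period 1 —
Births: 1100 * 0.427 = 470 ; 730 * 0.242 = 177 ⇒ total 647
15–29: 350 * 0.949 = 332
30–44: 1100 * 0.931 = 1024
45–59: 730 * 0.944 = 689
60–74: 1920 * 0.927 = 1780
Net migration: 0–14 − 80 → 567; 15–29 + 50 → 382; 30–44 + 80 → 1104; 45–59 + 80 → 769; 60–74 − 80 → 1700
→ [567, 382, 1104, 769, 1700]
— Period 2 —
Births: 382 * 0.427 = 163 ; 1104 * 0.242 = 267 ⇒ total 430
15–29: 567 * 0.949 = 538
30–44: 382 * 0.931 = 356
45–59: 1104 * 0.944 = 1042
60–74: 769 * 0.927 = 713
Net migration: 0–14 − 80 → 350; 15–29 + 50 → 588; 30–44 + 80 → 436; 45–59 + 80 → 1122; 60–74 − 80 → 633
→ [350, 588, 436, 1122, 633]
Dependents (band 0–14 + band 60–74) = 350 + 633 = 983; working-age = 2146; ratio = 983/2146 × 100 = 45.8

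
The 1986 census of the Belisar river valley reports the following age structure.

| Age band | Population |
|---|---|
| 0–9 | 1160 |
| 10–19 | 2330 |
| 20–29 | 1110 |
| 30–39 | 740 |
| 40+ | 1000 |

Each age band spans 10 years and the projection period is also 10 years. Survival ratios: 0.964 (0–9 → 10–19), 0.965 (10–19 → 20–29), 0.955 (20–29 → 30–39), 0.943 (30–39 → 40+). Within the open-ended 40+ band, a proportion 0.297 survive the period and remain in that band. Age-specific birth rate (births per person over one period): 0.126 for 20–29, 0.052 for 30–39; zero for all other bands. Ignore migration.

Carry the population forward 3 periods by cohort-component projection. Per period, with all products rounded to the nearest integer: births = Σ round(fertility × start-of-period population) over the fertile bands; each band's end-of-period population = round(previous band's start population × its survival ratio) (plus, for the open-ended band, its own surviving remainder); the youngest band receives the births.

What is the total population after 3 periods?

Call the groups 1 to 5, youngest first.
[period 1]
Births: 1110 × 0.126 = 140, 740 × 0.052 = 38 — total 178
Group 2: 1160 × 0.964 = 1118
Group 3: 2330 × 0.965 = 2248
Group 4: 1110 × 0.955 = 1060
Group 5: 740 × 0.943 + 1000 × 0.297 = 698 + 297 = 995
→ [178, 1118, 2248, 1060, 995]
[period 2]
Births: 2248 × 0.126 = 283, 1060 × 0.052 = 55 — total 338
Group 2: 178 × 0.964 = 172
Group 3: 1118 × 0.965 = 1079
Group 4: 2248 × 0.955 = 2147
Group 5: 1060 × 0.943 + 995 × 0.297 = 1000 + 296 = 1296
→ [338, 172, 1079, 2147, 1296]
[period 3]
Births: 1079 × 0.126 = 136, 2147 × 0.052 = 112 — total 248
Group 2: 338 × 0.964 = 326
Group 3: 172 × 0.965 = 166
Group 4: 1079 × 0.955 = 1030
Group 5: 2147 × 0.943 + 1296 × 0.297 = 2025 + 385 = 2410
→ [248, 326, 166, 1030, 2410]
Total after period 3: 248 + 326 + 166 + 1030 + 2410 = 4180

4180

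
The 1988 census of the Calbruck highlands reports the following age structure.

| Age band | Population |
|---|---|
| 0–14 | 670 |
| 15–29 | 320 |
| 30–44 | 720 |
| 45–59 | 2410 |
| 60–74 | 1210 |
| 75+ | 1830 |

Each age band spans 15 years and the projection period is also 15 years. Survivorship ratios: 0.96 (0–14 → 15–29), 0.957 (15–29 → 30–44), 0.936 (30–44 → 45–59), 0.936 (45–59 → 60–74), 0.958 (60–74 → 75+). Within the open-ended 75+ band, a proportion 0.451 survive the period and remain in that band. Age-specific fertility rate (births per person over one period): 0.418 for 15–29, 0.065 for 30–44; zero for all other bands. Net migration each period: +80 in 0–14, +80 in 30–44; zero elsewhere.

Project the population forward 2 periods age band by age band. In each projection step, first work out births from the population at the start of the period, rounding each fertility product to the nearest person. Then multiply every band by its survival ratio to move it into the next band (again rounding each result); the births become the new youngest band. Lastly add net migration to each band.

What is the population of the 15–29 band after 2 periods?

251

Numbering the bands 1..6 from youngest to oldest:
— Period 1 —
Births: 320 × 0.418 = 134  |  720 × 0.065 = 47 ⇒ total 181
Band 2: 670 × 0.96 = 643
Band 3: 320 × 0.957 = 306
Band 4: 720 × 0.936 = 674
Band 5: 2410 × 0.936 = 2256
Band 6: 1210 × 0.958 + 1830 × 0.451 = 1159 + 825 = 1984
Net migration: Band 1 + 80 → 261; Band 3 + 80 → 386
Population now: 0–14=261, 15–29=643, 30–44=386, 45–59=674, 60–74=2256, 75+=1984
— Period 2 —
Births: 643 × 0.418 = 269  |  386 × 0.065 = 25 ⇒ total 294
Band 2: 261 × 0.96 = 251
Band 3: 643 × 0.957 = 615
Band 4: 386 × 0.936 = 361
Band 5: 674 × 0.936 = 631
Band 6: 2256 × 0.958 + 1984 × 0.451 = 2161 + 895 = 3056
Net migration: Band 1 + 80 → 374; Band 3 + 80 → 695
Population now: 0–14=374, 15–29=251, 30–44=695, 45–59=361, 60–74=631, 75+=3056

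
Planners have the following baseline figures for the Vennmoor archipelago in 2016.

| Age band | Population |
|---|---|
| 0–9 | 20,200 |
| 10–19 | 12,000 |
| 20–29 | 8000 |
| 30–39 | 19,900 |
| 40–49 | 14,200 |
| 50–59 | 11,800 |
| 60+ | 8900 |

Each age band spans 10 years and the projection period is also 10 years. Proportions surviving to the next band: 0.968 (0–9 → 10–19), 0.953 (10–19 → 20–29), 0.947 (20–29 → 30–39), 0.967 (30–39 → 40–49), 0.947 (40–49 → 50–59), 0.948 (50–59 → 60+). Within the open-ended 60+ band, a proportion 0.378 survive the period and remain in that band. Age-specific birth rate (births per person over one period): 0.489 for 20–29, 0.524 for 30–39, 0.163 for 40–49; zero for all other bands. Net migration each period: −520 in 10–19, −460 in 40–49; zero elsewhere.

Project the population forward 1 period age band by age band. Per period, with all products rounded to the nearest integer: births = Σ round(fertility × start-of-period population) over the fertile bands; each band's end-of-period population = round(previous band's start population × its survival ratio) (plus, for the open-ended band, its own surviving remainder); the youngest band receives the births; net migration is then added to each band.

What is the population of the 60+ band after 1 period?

14550

Period 1:
Births: 8000 × 0.489 = 3912 ; 19900 × 0.524 = 10428 ; 14200 × 0.163 = 2315 → total 16655
10–19: 20200 × 0.968 = 19554
20–29: 12000 × 0.953 = 11436
30–39: 8000 × 0.947 = 7576
40–49: 19900 × 0.967 = 19243
50–59: 14200 × 0.947 = 13447
60+: 11800 × 0.948 + 8900 × 0.378 = 11186 + 3364 = 14550
Net migration: 10–19 − 520 → 19034; 40–49 − 460 → 18783
→ [16655, 19034, 11436, 7576, 18783, 13447, 14550]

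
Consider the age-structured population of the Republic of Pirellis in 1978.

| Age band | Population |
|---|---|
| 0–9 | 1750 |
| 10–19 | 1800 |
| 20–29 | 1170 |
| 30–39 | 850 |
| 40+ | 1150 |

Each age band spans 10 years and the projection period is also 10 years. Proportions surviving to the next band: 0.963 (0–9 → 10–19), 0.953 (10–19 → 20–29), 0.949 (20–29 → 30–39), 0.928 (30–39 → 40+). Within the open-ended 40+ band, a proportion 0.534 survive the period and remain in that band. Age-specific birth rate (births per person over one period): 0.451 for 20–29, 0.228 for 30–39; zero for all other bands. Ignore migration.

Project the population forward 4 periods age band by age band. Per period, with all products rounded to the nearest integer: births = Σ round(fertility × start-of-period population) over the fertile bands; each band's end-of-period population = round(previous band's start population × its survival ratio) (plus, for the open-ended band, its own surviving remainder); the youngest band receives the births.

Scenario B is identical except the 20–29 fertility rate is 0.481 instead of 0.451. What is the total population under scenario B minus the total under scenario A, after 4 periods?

Call the bands 1 to 5, youngest first.
— Period 1 —
Births: 1170 * 0.451 = 528 ; 850 * 0.228 = 194 ⇒ total 722
Band 2: 1750 * 0.963 = 1685
Band 3: 1800 * 0.953 = 1715
Band 4: 1170 * 0.949 = 1110
Band 5: 850 * 0.928 + 1150 * 0.534 = 789 + 614 = 1403
Giving 722 / 1685 / 1715 / 1110 / 1403.
— Period 2 —
Births: 1715 * 0.451 = 773 ; 1110 * 0.228 = 253 ⇒ total 1026
Band 2: 722 * 0.963 = 695
Band 3: 1685 * 0.953 = 1606
Band 4: 1715 * 0.949 = 1628
Band 5: 1110 * 0.928 + 1403 * 0.534 = 1030 + 749 = 1779
Giving 1026 / 695 / 1606 / 1628 / 1779.
— Period 3 —
Births: 1606 * 0.451 = 724 ; 1628 * 0.228 = 371 ⇒ total 1095
Band 2: 1026 * 0.963 = 988
Band 3: 695 * 0.953 = 662
Band 4: 1606 * 0.949 = 1524
Band 5: 1628 * 0.928 + 1779 * 0.534 = 1511 + 950 = 2461
Giving 1095 / 988 / 662 / 1524 / 2461.
— Period 4 —
Births: 662 * 0.451 = 299 ; 1524 * 0.228 = 347 ⇒ total 646
Band 2: 1095 * 0.963 = 1054
Band 3: 988 * 0.953 = 942
Band 4: 662 * 0.949 = 628
Band 5: 1524 * 0.928 + 2461 * 0.534 = 1414 + 1314 = 2728
Giving 646 / 1054 / 942 / 628 / 2728.
Scenario A total after 4 periods: 5998
Scenario B projection —
— Period 1 —
Births: 1170 * 0.481 = 563 ; 850 * 0.228 = 194 ⇒ total 757
Band 2: 1750 * 0.963 = 1685
Band 3: 1800 * 0.953 = 1715
Band 4: 1170 * 0.949 = 1110
Band 5: 850 * 0.928 + 1150 * 0.534 = 789 + 614 = 1403
Giving 757 / 1685 / 1715 / 1110 / 1403.
— Period 2 —
Births: 1715 * 0.481 = 825 ; 1110 * 0.228 = 253 ⇒ total 1078
Band 2: 757 * 0.963 = 729
Band 3: 1685 * 0.953 = 1606
Band 4: 1715 * 0.949 = 1628
Band 5: 1110 * 0.928 + 1403 * 0.534 = 1030 + 749 = 1779
Giving 1078 / 729 / 1606 / 1628 / 1779.
— Period 3 —
Births: 1606 * 0.481 = 772 ; 1628 * 0.228 = 371 ⇒ total 1143
Band 2: 1078 * 0.963 = 1038
Band 3: 729 * 0.953 = 695
Band 4: 1606 * 0.949 = 1524
Band 5: 1628 * 0.928 + 1779 * 0.534 = 1511 + 950 = 2461
Giving 1143 / 1038 / 695 / 1524 / 2461.
— Period 4 —
Births: 695 * 0.481 = 334 ; 1524 * 0.228 = 347 ⇒ total 681
Band 2: 1143 * 0.963 = 1101
Band 3: 1038 * 0.953 = 989
Band 4: 695 * 0.949 = 660
Band 5: 1524 * 0.928 + 2461 * 0.534 = 1414 + 1314 = 2728
Giving 681 / 1101 / 989 / 660 / 2728.
Scenario B total after 4 periods: 6159
Difference B − A = 6159 − 5998 = 161

161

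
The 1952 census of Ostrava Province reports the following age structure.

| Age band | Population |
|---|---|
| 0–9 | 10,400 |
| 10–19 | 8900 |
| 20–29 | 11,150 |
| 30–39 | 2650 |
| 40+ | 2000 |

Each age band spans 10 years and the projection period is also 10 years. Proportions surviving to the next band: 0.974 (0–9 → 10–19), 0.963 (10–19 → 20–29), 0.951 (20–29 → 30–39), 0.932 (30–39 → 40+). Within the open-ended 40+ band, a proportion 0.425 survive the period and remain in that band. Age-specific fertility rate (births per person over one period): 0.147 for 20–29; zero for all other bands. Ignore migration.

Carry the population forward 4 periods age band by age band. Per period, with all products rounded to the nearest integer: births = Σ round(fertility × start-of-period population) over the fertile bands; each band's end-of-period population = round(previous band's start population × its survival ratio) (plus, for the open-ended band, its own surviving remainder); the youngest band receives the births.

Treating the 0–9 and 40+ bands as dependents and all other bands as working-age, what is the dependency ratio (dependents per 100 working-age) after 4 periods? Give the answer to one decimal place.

Numbering the bands 1..5 from youngest to oldest:
Period 1:
Births: 11150 × 0.147 = 1639
Band 2: 10400 × 0.974 = 10130
Band 3: 8900 × 0.963 = 8571
Band 4: 11150 × 0.951 = 10604
Band 5: 2650 × 0.932 + 2000 × 0.425 = 2470 + 850 = 3320
→ [1639, 10130, 8571, 10604, 3320]
Period 2:
Births: 8571 × 0.147 = 1260
Band 2: 1639 × 0.974 = 1596
Band 3: 10130 × 0.963 = 9755
Band 4: 8571 × 0.951 = 8151
Band 5: 10604 × 0.932 + 3320 × 0.425 = 9883 + 1411 = 11294
→ [1260, 1596, 9755, 8151, 11294]
Period 3:
Births: 9755 × 0.147 = 1434
Band 2: 1260 × 0.974 = 1227
Band 3: 1596 × 0.963 = 1537
Band 4: 9755 × 0.951 = 9277
Band 5: 8151 × 0.932 + 11294 × 0.425 = 7597 + 4800 = 12397
→ [1434, 1227, 1537, 9277, 12397]
Period 4:
Births: 1537 × 0.147 = 226
Band 2: 1434 × 0.974 = 1397
Band 3: 1227 × 0.963 = 1182
Band 4: 1537 × 0.951 = 1462
Band 5: 9277 × 0.932 + 12397 × 0.425 = 8646 + 5269 = 13915
→ [226, 1397, 1182, 1462, 13915]
Dependents (band 0–9 + band 40+) = 226 + 13915 = 14141; working-age = 4041; ratio = 14141/4041 × 100 = 349.9

349.9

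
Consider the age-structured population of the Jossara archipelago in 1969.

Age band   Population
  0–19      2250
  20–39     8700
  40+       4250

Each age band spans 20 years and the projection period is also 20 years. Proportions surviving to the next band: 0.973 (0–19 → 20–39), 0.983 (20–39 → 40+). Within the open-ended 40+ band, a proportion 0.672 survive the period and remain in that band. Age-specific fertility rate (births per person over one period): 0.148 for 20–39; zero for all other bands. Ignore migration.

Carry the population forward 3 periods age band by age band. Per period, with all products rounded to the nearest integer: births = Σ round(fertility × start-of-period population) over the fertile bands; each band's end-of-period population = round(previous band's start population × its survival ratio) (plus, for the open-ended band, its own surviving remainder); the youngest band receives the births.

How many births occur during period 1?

1288

[period 1]
Births: 8700 × 0.148 = 1288
20–39: 2250 × 0.973 = 2189
40+: 8700 × 0.983 + 4250 × 0.672 = 8552 + 2856 = 11408
End of period: [1288, 2189, 11408]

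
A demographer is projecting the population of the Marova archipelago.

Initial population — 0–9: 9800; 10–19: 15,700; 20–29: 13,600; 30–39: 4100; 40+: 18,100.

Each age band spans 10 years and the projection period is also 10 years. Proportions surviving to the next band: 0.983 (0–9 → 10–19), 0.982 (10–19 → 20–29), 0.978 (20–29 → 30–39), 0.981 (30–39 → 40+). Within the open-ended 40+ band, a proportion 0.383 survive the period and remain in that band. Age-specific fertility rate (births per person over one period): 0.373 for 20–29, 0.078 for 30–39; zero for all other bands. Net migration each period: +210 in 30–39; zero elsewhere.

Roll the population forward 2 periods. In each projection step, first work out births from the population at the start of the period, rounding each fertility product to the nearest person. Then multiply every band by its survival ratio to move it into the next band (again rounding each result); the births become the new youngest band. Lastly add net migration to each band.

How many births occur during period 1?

5393

[period 1]
Births: 13600 × 0.373 = 5073  |  4100 × 0.078 = 320 ⇒ total 5393
10–19: 9800 × 0.983 = 9633
20–29: 15700 × 0.982 = 15417
30–39: 13600 × 0.978 = 13301
40+: 4100 × 0.981 + 18100 × 0.383 = 4022 + 6932 = 10954
Net migration: 30–39 + 210 → 13511
End of period: [5393, 9633, 15417, 13511, 10954]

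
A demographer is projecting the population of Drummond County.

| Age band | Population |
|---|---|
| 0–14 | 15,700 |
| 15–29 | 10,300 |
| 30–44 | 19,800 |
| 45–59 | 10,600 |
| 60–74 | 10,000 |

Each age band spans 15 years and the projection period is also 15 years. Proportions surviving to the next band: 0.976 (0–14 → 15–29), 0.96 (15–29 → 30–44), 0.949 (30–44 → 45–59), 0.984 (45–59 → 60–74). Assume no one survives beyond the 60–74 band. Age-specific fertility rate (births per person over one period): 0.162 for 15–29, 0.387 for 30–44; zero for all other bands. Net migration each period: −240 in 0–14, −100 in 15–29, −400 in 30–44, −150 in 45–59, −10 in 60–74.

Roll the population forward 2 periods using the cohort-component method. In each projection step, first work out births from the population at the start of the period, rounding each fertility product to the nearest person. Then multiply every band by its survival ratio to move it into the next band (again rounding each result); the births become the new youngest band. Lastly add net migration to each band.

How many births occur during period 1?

Let band 1 be 0–14 through band 5 = 60–74.
Period 1:
Births: 10300 × 0.162 = 1669 ; 19800 × 0.387 = 7663 → 9332
Band 2: 15700 × 0.976 = 15323
Band 3: 10300 × 0.96 = 9888
Band 4: 19800 × 0.949 = 18790
Band 5: 10600 × 0.984 = 10430
Net migration: Band 1 − 240 → 9092; Band 2 − 100 → 15223; Band 3 − 400 → 9488; Band 4 − 150 → 18640; Band 5 − 10 → 10420
End of period: [9092, 15223, 9488, 18640, 10420]

9332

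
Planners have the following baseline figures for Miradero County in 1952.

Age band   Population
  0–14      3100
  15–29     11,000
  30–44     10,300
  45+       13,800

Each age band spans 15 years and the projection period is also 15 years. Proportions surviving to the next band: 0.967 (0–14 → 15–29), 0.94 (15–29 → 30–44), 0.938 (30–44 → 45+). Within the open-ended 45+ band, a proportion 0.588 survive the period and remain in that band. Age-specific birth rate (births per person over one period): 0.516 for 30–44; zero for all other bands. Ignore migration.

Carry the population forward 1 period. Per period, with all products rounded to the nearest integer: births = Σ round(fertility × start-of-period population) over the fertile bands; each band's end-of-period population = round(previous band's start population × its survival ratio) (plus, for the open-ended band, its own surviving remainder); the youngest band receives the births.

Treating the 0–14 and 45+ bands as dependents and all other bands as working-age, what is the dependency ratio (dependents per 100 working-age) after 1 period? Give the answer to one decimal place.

[period 1]
Births: 10300 × 0.516 = 5315
15–29: 3100 × 0.967 = 2998
30–44: 11000 × 0.94 = 10340
45+: 10300 × 0.938 + 13800 × 0.588 = 9661 + 8114 = 17775
End of period: [5315, 2998, 10340, 17775]
Dependents (band 0–14 + band 45+) = 5315 + 17775 = 23090; working-age = 13338; ratio = 23090/13338 × 100 = 173.1

173.1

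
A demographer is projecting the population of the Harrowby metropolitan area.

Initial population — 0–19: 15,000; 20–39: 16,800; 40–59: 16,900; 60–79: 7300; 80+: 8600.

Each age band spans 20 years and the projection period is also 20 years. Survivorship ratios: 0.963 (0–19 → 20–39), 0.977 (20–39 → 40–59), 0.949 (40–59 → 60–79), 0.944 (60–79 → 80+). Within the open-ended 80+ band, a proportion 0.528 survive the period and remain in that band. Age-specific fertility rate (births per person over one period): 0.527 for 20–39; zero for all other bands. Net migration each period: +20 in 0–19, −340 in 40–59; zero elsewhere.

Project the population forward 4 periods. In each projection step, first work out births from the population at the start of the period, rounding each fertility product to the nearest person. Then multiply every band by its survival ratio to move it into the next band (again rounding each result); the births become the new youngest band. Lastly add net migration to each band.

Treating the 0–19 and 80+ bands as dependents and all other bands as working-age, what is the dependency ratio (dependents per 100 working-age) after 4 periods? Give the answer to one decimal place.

158.2

Period 1.
Births: 16800 * 0.527 = 8854
20–39: 15000 * 0.963 = 14445
40–59: 16800 * 0.977 = 16414
60–79: 16900 * 0.949 = 16038
80+: 7300 * 0.944 + 8600 * 0.528 = 6891 + 4541 = 11432
Net migration: 0–19 + 20 → 8874; 40–59 − 340 → 16074
End of period: [8874, 14445, 16074, 16038, 11432]
Period 2.
Births: 14445 * 0.527 = 7613
20–39: 8874 * 0.963 = 8546
40–59: 14445 * 0.977 = 14113
60–79: 16074 * 0.949 = 15254
80+: 16038 * 0.944 + 11432 * 0.528 = 15140 + 6036 = 21176
Net migration: 0–19 + 20 → 7633; 40–59 − 340 → 13773
End of period: [7633, 8546, 13773, 15254, 21176]
Period 3.
Births: 8546 * 0.527 = 4504
20–39: 7633 * 0.963 = 7351
40–59: 8546 * 0.977 = 8349
60–79: 13773 * 0.949 = 13071
80+: 15254 * 0.944 + 21176 * 0.528 = 14400 + 11181 = 25581
Net migration: 0–19 + 20 → 4524; 40–59 − 340 → 8009
End of period: [4524, 7351, 8009, 13071, 25581]
Period 4.
Births: 7351 * 0.527 = 3874
20–39: 4524 * 0.963 = 4357
40–59: 7351 * 0.977 = 7182
60–79: 8009 * 0.949 = 7601
80+: 13071 * 0.944 + 25581 * 0.528 = 12339 + 13507 = 25846
Net migration: 0–19 + 20 → 3894; 40–59 − 340 → 6842
End of period: [3894, 4357, 6842, 7601, 25846]
Dependents (band 0–19 + band 80+) = 3894 + 25846 = 29740; working-age = 18800; ratio = 29740/18800 × 100 = 158.2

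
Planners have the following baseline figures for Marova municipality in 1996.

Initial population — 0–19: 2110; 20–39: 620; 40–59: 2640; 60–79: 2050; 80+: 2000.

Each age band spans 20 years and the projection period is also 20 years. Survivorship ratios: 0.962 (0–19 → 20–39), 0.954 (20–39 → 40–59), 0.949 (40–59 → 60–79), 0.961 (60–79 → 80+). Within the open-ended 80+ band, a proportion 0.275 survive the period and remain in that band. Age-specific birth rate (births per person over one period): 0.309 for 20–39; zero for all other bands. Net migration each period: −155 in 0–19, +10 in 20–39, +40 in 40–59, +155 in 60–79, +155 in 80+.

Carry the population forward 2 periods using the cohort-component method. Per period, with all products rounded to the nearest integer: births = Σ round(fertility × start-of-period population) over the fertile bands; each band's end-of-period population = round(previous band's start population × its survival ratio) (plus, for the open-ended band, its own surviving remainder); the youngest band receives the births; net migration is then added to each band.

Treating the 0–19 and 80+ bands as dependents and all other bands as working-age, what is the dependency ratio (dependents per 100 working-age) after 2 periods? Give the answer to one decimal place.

140.8

Let band 1 be 0–19 through band 5 = 80+.
Period 1:
Births: 620 * 0.309 = 192
Band 2: 2110 * 0.962 = 2030
Band 3: 620 * 0.954 = 591
Band 4: 2640 * 0.949 = 2505
Band 5: 2050 * 0.961 + 2000 * 0.275 = 1970 + 550 = 2520
Net migration: Band 1 − 155 → 37; Band 2 + 10 → 2040; Band 3 + 40 → 631; Band 4 + 155 → 2660; Band 5 + 155 → 2675
Giving 37 / 2040 / 631 / 2660 / 2675.
Period 2:
Births: 2040 * 0.309 = 630
Band 2: 37 * 0.962 = 36
Band 3: 2040 * 0.954 = 1946
Band 4: 631 * 0.949 = 599
Band 5: 2660 * 0.961 + 2675 * 0.275 = 2556 + 736 = 3292
Net migration: Band 1 − 155 → 475; Band 2 + 10 → 46; Band 3 + 40 → 1986; Band 4 + 155 → 754; Band 5 + 155 → 3447
Giving 475 / 46 / 1986 / 754 / 3447.
Dependents (band 0–19 + band 80+) = 475 + 3447 = 3922; working-age = 2786; ratio = 3922/2786 × 100 = 140.8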